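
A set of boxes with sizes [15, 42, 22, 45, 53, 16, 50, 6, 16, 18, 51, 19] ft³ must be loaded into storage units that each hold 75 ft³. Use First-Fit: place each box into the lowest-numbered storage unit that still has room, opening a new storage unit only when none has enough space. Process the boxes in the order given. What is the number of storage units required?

5

15 ft³ → storage unit 1 (remaining 60 ft³)
42 ft³ → storage unit 1 (remaining 18 ft³)
22 ft³ → storage unit 2 (remaining 53 ft³)
45 ft³ → storage unit 2 (remaining 8 ft³)
53 ft³ → storage unit 3 (remaining 22 ft³)
16 ft³ → storage unit 1 (remaining 2 ft³)
50 ft³ → storage unit 4 (remaining 25 ft³)
6 ft³ → storage unit 2 (remaining 2 ft³)
16 ft³ → storage unit 3 (remaining 6 ft³)
18 ft³ → storage unit 4 (remaining 7 ft³)
51 ft³ → storage unit 5 (remaining 24 ft³)
19 ft³ → storage unit 5 (remaining 5 ft³)
Final storage units: [15,42,16] [22,45,6] [53,16] [50,18] [51,19].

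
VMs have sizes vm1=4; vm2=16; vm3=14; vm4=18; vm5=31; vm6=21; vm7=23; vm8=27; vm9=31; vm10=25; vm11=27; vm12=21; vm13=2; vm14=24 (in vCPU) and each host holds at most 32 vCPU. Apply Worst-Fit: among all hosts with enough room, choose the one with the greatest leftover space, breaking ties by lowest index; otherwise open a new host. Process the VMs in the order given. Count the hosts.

11

Put vm1 (4 vCPU) in host 1; 28 vCPU remain.
Put vm2 (16 vCPU) in host 1; 12 vCPU remain.
Put vm3 (14 vCPU) in host 2; 18 vCPU remain.
Put vm4 (18 vCPU) in host 2; 0 vCPU remain.
Put vm5 (31 vCPU) in host 3; 1 vCPU remain.
Put vm6 (21 vCPU) in host 4; 11 vCPU remain.
Put vm7 (23 vCPU) in host 5; 9 vCPU remain.
Put vm8 (27 vCPU) in host 6; 5 vCPU remain.
Put vm9 (31 vCPU) in host 7; 1 vCPU remain.
Put vm10 (25 vCPU) in host 8; 7 vCPU remain.
Put vm11 (27 vCPU) in host 9; 5 vCPU remain.
Put vm12 (21 vCPU) in host 10; 11 vCPU remain.
Put vm13 (2 vCPU) in host 1; 10 vCPU remain.
Put vm14 (24 vCPU) in host 11; 8 vCPU remain.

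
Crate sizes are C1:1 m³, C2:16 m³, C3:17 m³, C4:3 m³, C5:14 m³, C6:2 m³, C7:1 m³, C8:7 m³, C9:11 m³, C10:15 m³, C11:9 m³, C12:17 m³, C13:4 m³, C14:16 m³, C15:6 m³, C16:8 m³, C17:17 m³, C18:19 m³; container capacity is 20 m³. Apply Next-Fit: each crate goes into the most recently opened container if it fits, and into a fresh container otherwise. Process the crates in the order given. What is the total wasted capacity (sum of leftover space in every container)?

37

container 1: place C1 (1 m³), 19 m³ left
container 1: place C2 (16 m³), 3 m³ left
container 2: place C3 (17 m³), 3 m³ left
container 2: place C4 (3 m³), 0 m³ left
container 3: place C5 (14 m³), 6 m³ left
container 3: place C6 (2 m³), 4 m³ left
container 3: place C7 (1 m³), 3 m³ left
container 4: place C8 (7 m³), 13 m³ left
container 4: place C9 (11 m³), 2 m³ left
container 5: place C10 (15 m³), 5 m³ left
container 6: place C11 (9 m³), 11 m³ left
container 7: place C12 (17 m³), 3 m³ left
container 8: place C13 (4 m³), 16 m³ left
container 8: place C14 (16 m³), 0 m³ left
container 9: place C15 (6 m³), 14 m³ left
container 9: place C16 (8 m³), 6 m³ left
container 10: place C17 (17 m³), 3 m³ left
container 11: place C18 (19 m³), 1 m³ left
11 containers × 20 m³ = 220 m³; used 183 m³; unused 37 m³.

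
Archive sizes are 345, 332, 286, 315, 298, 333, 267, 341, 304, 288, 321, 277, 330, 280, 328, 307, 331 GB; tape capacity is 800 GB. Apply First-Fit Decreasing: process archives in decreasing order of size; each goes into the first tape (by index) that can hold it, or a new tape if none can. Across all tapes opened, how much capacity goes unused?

Sorted descending: 345, 341, 333, 332, 331, 330, 328, 321, 315, 307, 304, 298, 288, 286, 280, 277, 267.
tape 1: place 345 GB, 455 GB left
tape 1: place 341 GB, 114 GB left
tape 2: place 333 GB, 467 GB left
tape 2: place 332 GB, 135 GB left
tape 3: place 331 GB, 469 GB left
tape 3: place 330 GB, 139 GB left
tape 4: place 328 GB, 472 GB left
tape 4: place 321 GB, 151 GB left
tape 5: place 315 GB, 485 GB left
tape 5: place 307 GB, 178 GB left
tape 6: place 304 GB, 496 GB left
tape 6: place 298 GB, 198 GB left
tape 7: place 288 GB, 512 GB left
tape 7: place 286 GB, 226 GB left
tape 8: place 280 GB, 520 GB left
tape 8: place 277 GB, 243 GB left
tape 9: place 267 GB, 533 GB left
9 tapes × 800 GB = 7200 GB; used 5283 GB; unused 1917 GB.

1917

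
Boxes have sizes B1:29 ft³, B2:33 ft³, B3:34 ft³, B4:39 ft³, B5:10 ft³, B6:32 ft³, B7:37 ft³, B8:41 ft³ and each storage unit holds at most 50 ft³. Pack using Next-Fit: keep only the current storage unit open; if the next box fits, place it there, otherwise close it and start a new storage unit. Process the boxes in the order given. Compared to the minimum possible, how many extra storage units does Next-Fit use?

Next-Fit: [29] [33] [34] [39,10] [32] [37] [41] → 7 storage units.
7 boxes exceed 25 ft³ (half the capacity), and no two of those can share a storage unit, so at least 7 storage units are needed.
So 7 is already optimal.

0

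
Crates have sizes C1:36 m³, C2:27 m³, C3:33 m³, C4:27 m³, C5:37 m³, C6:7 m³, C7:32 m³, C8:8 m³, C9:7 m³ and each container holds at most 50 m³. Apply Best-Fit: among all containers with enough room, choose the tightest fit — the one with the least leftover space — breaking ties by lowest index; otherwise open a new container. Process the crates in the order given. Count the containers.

Put C1 (36 m³) in container 1; 14 m³ remain.
Put C2 (27 m³) in container 2; 23 m³ remain.
Put C3 (33 m³) in container 3; 17 m³ remain.
Put C4 (27 m³) in container 4; 23 m³ remain.
Put C5 (37 m³) in container 5; 13 m³ remain.
Put C6 (7 m³) in container 5; 6 m³ remain.
Put C7 (32 m³) in container 6; 18 m³ remain.
Put C8 (8 m³) in container 1; 6 m³ remain.
Put C9 (7 m³) in container 3; 10 m³ remain.

6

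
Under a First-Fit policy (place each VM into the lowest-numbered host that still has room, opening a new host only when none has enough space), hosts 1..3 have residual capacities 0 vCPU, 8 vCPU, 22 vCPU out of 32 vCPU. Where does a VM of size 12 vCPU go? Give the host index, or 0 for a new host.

3

Hosts with room: host 3 (22 vCPU).
The first with room is host 3.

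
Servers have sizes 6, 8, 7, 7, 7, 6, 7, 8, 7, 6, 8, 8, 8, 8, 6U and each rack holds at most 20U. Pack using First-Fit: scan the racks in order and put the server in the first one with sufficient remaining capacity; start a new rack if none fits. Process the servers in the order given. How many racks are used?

Put 6U in rack 1; 14U remain.
Put 8U in rack 1; 6U remain.
Put 7U in rack 2; 13U remain.
Put 7U in rack 2; 6U remain.
Put 7U in rack 3; 13U remain.
Put 6U in rack 1; 0U remain.
Put 7U in rack 3; 6U remain.
Put 8U in rack 4; 12U remain.
Put 7U in rack 4; 5U remain.
Put 6U in rack 2; 0U remain.
Put 8U in rack 5; 12U remain.
Put 8U in rack 5; 4U remain.
Put 8U in rack 6; 12U remain.
Put 8U in rack 6; 4U remain.
Put 6U in rack 3; 0U remain.
Final racks: [6,8,6] [7,7,6] [7,7,6] [8,7] [8,8] [8,8].

6 racks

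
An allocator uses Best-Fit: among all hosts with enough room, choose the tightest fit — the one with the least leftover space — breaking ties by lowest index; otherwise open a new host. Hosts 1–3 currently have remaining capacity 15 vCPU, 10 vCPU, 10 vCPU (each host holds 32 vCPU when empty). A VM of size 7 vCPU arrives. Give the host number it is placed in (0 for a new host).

Hosts with room: host 1 (15 vCPU), host 2 (10 vCPU), host 3 (10 vCPU).
Tightest fit is host 2 with 10 vCPU free.

2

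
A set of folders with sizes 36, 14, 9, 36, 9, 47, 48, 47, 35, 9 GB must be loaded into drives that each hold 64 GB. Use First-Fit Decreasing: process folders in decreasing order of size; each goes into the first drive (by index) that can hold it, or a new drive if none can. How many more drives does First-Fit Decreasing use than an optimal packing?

0

First-Fit Decreasing: [48,14] [47,9] [47,9] [36,9] [36] [35] → 6 drives.
6 folders exceed 32 GB (half the capacity), and no two of those can share a drive, so at least 6 drives are needed.
So 6 is already optimal.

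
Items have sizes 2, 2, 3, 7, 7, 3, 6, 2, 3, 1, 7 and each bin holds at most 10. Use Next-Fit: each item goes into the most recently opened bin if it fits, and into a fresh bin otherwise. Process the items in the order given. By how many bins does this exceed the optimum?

1

Next-Fit: [2,2,3] [7] [7,3] [6,2] [3,1] [7] → 6 bins.
Total size 43; any packing needs at least ⌈43/10⌉ = 5 bins.
An optimal packing achieves that bound: [7,3] [7,3] [7,3] [6,2,2] [2,1] → 5 bins.
Excess: 6 − 5 = 1.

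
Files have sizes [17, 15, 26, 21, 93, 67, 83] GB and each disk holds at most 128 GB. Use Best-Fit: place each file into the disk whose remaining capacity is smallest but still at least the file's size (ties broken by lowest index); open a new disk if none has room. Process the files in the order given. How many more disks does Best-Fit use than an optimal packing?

1

Best-Fit: [17,15,26,21] [93] [67] [83] → 4 disks.
Total size 322 GB; any packing needs at least ⌈322/128⌉ = 3 disks.
An optimal packing achieves that bound: [93,26] [83,21,17] [67,15] → 3 disks.
Excess: 4 − 3 = 1.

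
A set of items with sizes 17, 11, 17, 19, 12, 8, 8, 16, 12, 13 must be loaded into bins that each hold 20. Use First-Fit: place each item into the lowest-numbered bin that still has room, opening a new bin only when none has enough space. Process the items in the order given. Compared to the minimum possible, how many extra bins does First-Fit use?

0

First-Fit: [17] [11,8] [17] [19] [12,8] [16] [12] [13] → 8 bins.
8 items exceed 10 (half the capacity), and no two of those can share a bin, so at least 8 bins are needed.
So 8 is already optimal.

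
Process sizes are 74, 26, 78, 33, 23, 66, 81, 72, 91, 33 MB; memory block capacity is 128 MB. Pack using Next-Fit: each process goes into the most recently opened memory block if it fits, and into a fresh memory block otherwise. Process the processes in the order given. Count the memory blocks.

6

memory block 1: place 74 MB, 54 MB left
memory block 1: place 26 MB, 28 MB left
memory block 2: place 78 MB, 50 MB left
memory block 2: place 33 MB, 17 MB left
memory block 3: place 23 MB, 105 MB left
memory block 3: place 66 MB, 39 MB left
memory block 4: place 81 MB, 47 MB left
memory block 5: place 72 MB, 56 MB left
memory block 6: place 91 MB, 37 MB left
memory block 6: place 33 MB, 4 MB left
Final memory blocks: [74,26] [78,33] [23,66] [81] [72] [91,33].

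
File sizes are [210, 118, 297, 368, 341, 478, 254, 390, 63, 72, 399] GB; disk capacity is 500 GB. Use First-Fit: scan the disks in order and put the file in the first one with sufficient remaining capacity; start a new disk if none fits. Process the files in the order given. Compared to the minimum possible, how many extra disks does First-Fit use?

First-Fit: [210,118,63,72] [297] [368] [341] [478] [254] [390] [399] → 8 disks.
7 files exceed 250 GB (half the capacity), and no two of those can share a disk, so at least 7 disks are needed.
An optimal packing achieves that bound: [478] [399,72] [390,63] [368,118] [341] [297] [254,210] → 7 disks.
Excess: 8 − 7 = 1.

1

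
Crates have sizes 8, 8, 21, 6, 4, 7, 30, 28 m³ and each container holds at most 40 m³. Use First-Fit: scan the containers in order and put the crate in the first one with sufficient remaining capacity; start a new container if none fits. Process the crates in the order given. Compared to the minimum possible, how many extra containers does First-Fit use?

1

First-Fit: [8,8,21] [6,4,7] [30] [28] → 4 containers.
Total size 112 m³; any packing needs at least ⌈112/40⌉ = 3 containers.
An optimal packing achieves that bound: [30,8] [28,8,4] [21,7,6] → 3 containers.
Excess: 4 − 3 = 1.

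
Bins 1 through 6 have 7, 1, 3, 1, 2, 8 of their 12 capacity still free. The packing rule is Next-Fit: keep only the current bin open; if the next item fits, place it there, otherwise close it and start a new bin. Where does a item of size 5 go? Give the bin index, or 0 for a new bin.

Next-Fit only looks at bin 6, which has 8 free.
5 fits there.

6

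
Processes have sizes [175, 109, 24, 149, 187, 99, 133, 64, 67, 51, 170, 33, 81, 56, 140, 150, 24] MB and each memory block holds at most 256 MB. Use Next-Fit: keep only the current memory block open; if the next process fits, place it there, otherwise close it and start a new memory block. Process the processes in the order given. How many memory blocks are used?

Put 175 MB in memory block 1; 81 MB remain.
Put 109 MB in memory block 2; 147 MB remain.
Put 24 MB in memory block 2; 123 MB remain.
Put 149 MB in memory block 3; 107 MB remain.
Put 187 MB in memory block 4; 69 MB remain.
Put 99 MB in memory block 5; 157 MB remain.
Put 133 MB in memory block 5; 24 MB remain.
Put 64 MB in memory block 6; 192 MB remain.
Put 67 MB in memory block 6; 125 MB remain.
Put 51 MB in memory block 6; 74 MB remain.
Put 170 MB in memory block 7; 86 MB remain.
Put 33 MB in memory block 7; 53 MB remain.
Put 81 MB in memory block 8; 175 MB remain.
Put 56 MB in memory block 8; 119 MB remain.
Put 140 MB in memory block 9; 116 MB remain.
Put 150 MB in memory block 10; 106 MB remain.
Put 24 MB in memory block 10; 82 MB remain.
Final memory blocks: [175] [109,24] [149] [187] [99,133] [64,67,51] [170,33] [81,56] [140] [150,24].

10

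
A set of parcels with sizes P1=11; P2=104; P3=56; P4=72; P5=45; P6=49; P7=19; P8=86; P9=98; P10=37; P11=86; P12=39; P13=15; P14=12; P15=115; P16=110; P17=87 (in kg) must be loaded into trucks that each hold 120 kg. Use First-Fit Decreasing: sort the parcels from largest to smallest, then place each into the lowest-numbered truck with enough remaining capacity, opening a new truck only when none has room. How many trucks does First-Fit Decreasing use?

10 trucks

Sorted descending: 115, 110, 104, 98, 87, 86, 86, 72, 56, 49, 45, 39, 37, 19, 15, 12, 11.
Put 115 kg in truck 1; 5 kg remain.
Put 110 kg in truck 2; 10 kg remain.
Put 104 kg in truck 3; 16 kg remain.
Put 98 kg in truck 4; 22 kg remain.
Put 87 kg in truck 5; 33 kg remain.
Put 86 kg in truck 6; 34 kg remain.
Put 86 kg in truck 7; 34 kg remain.
Put 72 kg in truck 8; 48 kg remain.
Put 56 kg in truck 9; 64 kg remain.
Put 49 kg in truck 9; 15 kg remain.
Put 45 kg in truck 8; 3 kg remain.
Put 39 kg in truck 10; 81 kg remain.
Put 37 kg in truck 10; 44 kg remain.
Put 19 kg in truck 4; 3 kg remain.
Put 15 kg in truck 3; 1 kg remain.
Put 12 kg in truck 5; 21 kg remain.
Put 11 kg in truck 5; 10 kg remain.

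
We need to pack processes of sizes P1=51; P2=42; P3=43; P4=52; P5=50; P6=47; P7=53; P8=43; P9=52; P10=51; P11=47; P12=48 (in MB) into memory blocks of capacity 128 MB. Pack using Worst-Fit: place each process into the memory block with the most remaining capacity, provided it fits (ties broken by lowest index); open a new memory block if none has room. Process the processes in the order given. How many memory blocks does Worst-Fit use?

6 memory blocks

Put P1 (51 MB) in memory block 1; 77 MB remain.
Put P2 (42 MB) in memory block 1; 35 MB remain.
Put P3 (43 MB) in memory block 2; 85 MB remain.
Put P4 (52 MB) in memory block 2; 33 MB remain.
Put P5 (50 MB) in memory block 3; 78 MB remain.
Put P6 (47 MB) in memory block 3; 31 MB remain.
Put P7 (53 MB) in memory block 4; 75 MB remain.
Put P8 (43 MB) in memory block 4; 32 MB remain.
Put P9 (52 MB) in memory block 5; 76 MB remain.
Put P10 (51 MB) in memory block 5; 25 MB remain.
Put P11 (47 MB) in memory block 6; 81 MB remain.
Put P12 (48 MB) in memory block 6; 33 MB remain.
Final memory blocks: [51,42] [43,52] [50,47] [53,43] [52,51] [47,48].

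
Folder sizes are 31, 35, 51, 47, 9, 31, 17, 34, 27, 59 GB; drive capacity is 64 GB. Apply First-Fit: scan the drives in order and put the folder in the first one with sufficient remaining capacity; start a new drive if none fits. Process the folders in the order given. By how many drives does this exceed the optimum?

1

First-Fit: [31,9,17] [35,27] [51] [47] [31] [34] [59] → 7 drives.
Total size 341 GB; any packing needs at least ⌈341/64⌉ = 6 drives.
An optimal packing achieves that bound: [59] [51,9] [47,17] [35,27] [34] [31,31] → 6 drives.
Excess: 7 − 6 = 1.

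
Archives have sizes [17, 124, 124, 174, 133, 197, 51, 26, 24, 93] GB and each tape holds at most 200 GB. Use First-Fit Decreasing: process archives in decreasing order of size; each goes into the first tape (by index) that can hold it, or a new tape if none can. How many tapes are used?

6

Sorted descending: 197, 174, 133, 124, 124, 93, 51, 26, 24, 17.
197 GB → tape 1 (remaining 3 GB)
174 GB → tape 2 (remaining 26 GB)
133 GB → tape 3 (remaining 67 GB)
124 GB → tape 4 (remaining 76 GB)
124 GB → tape 5 (remaining 76 GB)
93 GB → tape 6 (remaining 107 GB)
51 GB → tape 3 (remaining 16 GB)
26 GB → tape 2 (remaining 0 GB)
24 GB → tape 4 (remaining 52 GB)
17 GB → tape 4 (remaining 35 GB)
Final tapes: [197] [174,26] [133,51] [124,24,17] [124] [93].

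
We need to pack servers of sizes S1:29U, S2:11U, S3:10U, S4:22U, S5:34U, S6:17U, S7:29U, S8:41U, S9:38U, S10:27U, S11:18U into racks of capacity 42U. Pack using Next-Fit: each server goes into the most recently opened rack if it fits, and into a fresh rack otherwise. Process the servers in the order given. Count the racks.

rack 1: place S1 (29U), 13U left
rack 1: place S2 (11U), 2U left
rack 2: place S3 (10U), 32U left
rack 2: place S4 (22U), 10U left
rack 3: place S5 (34U), 8U left
rack 4: place S6 (17U), 25U left
rack 5: place S7 (29U), 13U left
rack 6: place S8 (41U), 1U left
rack 7: place S9 (38U), 4U left
rack 8: place S10 (27U), 15U left
rack 9: place S11 (18U), 24U left
Final racks: [29,11] [10,22] [34] [17] [29] [41] [38] [27] [18].

9 racks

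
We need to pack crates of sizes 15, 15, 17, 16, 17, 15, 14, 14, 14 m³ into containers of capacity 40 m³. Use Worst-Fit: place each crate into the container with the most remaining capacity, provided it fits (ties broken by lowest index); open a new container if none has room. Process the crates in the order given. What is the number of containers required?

Put 15 m³ in container 1; 25 m³ remain.
Put 15 m³ in container 1; 10 m³ remain.
Put 17 m³ in container 2; 23 m³ remain.
Put 16 m³ in container 2; 7 m³ remain.
Put 17 m³ in container 3; 23 m³ remain.
Put 15 m³ in container 3; 8 m³ remain.
Put 14 m³ in container 4; 26 m³ remain.
Put 14 m³ in container 4; 12 m³ remain.
Put 14 m³ in container 5; 26 m³ remain.
Final containers: [15,15] [17,16] [17,15] [14,14] [14].

5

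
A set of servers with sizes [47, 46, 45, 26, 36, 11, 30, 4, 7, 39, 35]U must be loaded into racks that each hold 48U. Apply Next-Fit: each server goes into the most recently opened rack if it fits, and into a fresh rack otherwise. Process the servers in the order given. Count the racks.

rack 1: place 47U, 1U left
rack 2: place 46U, 2U left
rack 3: place 45U, 3U left
rack 4: place 26U, 22U left
rack 5: place 36U, 12U left
rack 5: place 11U, 1U left
rack 6: place 30U, 18U left
rack 6: place 4U, 14U left
rack 6: place 7U, 7U left
rack 7: place 39U, 9U left
rack 8: place 35U, 13U left
Final racks: [47] [46] [45] [26] [36,11] [30,4,7] [39] [35].

8 racks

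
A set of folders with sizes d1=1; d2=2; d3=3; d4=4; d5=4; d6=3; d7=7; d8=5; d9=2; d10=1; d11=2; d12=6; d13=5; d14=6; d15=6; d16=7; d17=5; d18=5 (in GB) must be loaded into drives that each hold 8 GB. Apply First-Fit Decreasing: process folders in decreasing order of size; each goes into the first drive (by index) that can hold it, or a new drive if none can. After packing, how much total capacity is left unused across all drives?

Sorted descending: 7, 7, 6, 6, 6, 5, 5, 5, 5, 4, 4, 3, 3, 2, 2, 2, 1, 1.
drive 1: place 7 GB, 1 GB left
drive 2: place 7 GB, 1 GB left
drive 3: place 6 GB, 2 GB left
drive 4: place 6 GB, 2 GB left
drive 5: place 6 GB, 2 GB left
drive 6: place 5 GB, 3 GB left
drive 7: place 5 GB, 3 GB left
drive 8: place 5 GB, 3 GB left
drive 9: place 5 GB, 3 GB left
drive 10: place 4 GB, 4 GB left
drive 10: place 4 GB, 0 GB left
drive 6: place 3 GB, 0 GB left
drive 7: place 3 GB, 0 GB left
drive 3: place 2 GB, 0 GB left
drive 4: place 2 GB, 0 GB left
drive 5: place 2 GB, 0 GB left
drive 1: place 1 GB, 0 GB left
drive 2: place 1 GB, 0 GB left
10 drives × 8 GB = 80 GB; used 74 GB; unused 6 GB.

6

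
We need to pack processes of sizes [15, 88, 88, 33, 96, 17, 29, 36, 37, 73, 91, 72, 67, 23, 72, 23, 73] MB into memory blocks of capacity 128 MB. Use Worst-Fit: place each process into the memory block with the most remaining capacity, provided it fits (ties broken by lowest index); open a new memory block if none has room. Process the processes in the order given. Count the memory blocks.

memory block 1: place 15 MB, 113 MB left
memory block 1: place 88 MB, 25 MB left
memory block 2: place 88 MB, 40 MB left
memory block 2: place 33 MB, 7 MB left
memory block 3: place 96 MB, 32 MB left
memory block 3: place 17 MB, 15 MB left
memory block 4: place 29 MB, 99 MB left
memory block 4: place 36 MB, 63 MB left
memory block 4: place 37 MB, 26 MB left
memory block 5: place 73 MB, 55 MB left
memory block 6: place 91 MB, 37 MB left
memory block 7: place 72 MB, 56 MB left
memory block 8: place 67 MB, 61 MB left
memory block 8: place 23 MB, 38 MB left
memory block 9: place 72 MB, 56 MB left
memory block 7: place 23 MB, 33 MB left
memory block 10: place 73 MB, 55 MB left
Final memory blocks: [15,88] [88,33] [96,17] [29,36,37] [73] [91] [72,23] [67,23] [72] [73].

10 memory blocks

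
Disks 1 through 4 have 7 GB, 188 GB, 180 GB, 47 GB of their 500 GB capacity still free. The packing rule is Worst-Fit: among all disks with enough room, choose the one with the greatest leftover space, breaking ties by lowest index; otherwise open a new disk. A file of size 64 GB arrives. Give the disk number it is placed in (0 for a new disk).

2

Disks with room: disk 2 (188 GB), disk 3 (180 GB).
Most room is disk 2 with 188 GB free.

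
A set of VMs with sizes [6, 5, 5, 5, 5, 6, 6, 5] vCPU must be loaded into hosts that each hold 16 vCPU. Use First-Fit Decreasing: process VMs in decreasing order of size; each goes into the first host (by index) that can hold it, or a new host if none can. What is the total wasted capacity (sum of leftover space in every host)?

5

Sorted descending: 6, 6, 6, 5, 5, 5, 5, 5.
6 vCPU → host 1 (remaining 10 vCPU)
6 vCPU → host 1 (remaining 4 vCPU)
6 vCPU → host 2 (remaining 10 vCPU)
5 vCPU → host 2 (remaining 5 vCPU)
5 vCPU → host 2 (remaining 0 vCPU)
5 vCPU → host 3 (remaining 11 vCPU)
5 vCPU → host 3 (remaining 6 vCPU)
5 vCPU → host 3 (remaining 1 vCPU)
3 hosts × 16 vCPU = 48 vCPU; used 43 vCPU; unused 5 vCPU.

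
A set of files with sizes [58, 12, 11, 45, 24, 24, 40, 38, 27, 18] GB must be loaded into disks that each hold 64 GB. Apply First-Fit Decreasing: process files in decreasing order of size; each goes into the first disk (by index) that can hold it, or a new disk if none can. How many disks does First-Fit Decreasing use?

Sorted descending: 58, 45, 40, 38, 27, 24, 24, 18, 12, 11.
Put 58 GB in disk 1; 6 GB remain.
Put 45 GB in disk 2; 19 GB remain.
Put 40 GB in disk 3; 24 GB remain.
Put 38 GB in disk 4; 26 GB remain.
Put 27 GB in disk 5; 37 GB remain.
Put 24 GB in disk 3; 0 GB remain.
Put 24 GB in disk 4; 2 GB remain.
Put 18 GB in disk 2; 1 GB remain.
Put 12 GB in disk 5; 25 GB remain.
Put 11 GB in disk 5; 14 GB remain.

5 disks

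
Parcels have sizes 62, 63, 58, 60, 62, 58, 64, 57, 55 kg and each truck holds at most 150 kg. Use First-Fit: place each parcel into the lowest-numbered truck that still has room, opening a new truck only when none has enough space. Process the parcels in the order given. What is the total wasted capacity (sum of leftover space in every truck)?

truck 1: place 62 kg, 88 kg left
truck 1: place 63 kg, 25 kg left
truck 2: place 58 kg, 92 kg left
truck 2: place 60 kg, 32 kg left
truck 3: place 62 kg, 88 kg left
truck 3: place 58 kg, 30 kg left
truck 4: place 64 kg, 86 kg left
truck 4: place 57 kg, 29 kg left
truck 5: place 55 kg, 95 kg left
5 trucks × 150 kg = 750 kg; used 539 kg; unused 211 kg.

211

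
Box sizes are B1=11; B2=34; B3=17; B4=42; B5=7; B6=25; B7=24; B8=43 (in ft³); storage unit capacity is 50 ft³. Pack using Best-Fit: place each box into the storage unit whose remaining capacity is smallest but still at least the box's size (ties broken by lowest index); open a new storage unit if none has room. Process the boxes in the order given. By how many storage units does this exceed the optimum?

0

Best-Fit: [11,34] [17,25] [42,7] [24] [43] → 5 storage units.
Total size 203 ft³; any packing needs at least ⌈203/50⌉ = 5 storage units.
So 5 is already optimal.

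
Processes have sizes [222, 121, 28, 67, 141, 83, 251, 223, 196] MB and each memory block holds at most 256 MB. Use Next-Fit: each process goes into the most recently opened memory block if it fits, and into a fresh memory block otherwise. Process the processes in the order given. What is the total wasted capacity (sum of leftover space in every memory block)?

222 MB → memory block 1 (remaining 34 MB)
121 MB → memory block 2 (remaining 135 MB)
28 MB → memory block 2 (remaining 107 MB)
67 MB → memory block 2 (remaining 40 MB)
141 MB → memory block 3 (remaining 115 MB)
83 MB → memory block 3 (remaining 32 MB)
251 MB → memory block 4 (remaining 5 MB)
223 MB → memory block 5 (remaining 33 MB)
196 MB → memory block 6 (remaining 60 MB)
6 memory blocks × 256 MB = 1536 MB; used 1332 MB; unused 204 MB.

204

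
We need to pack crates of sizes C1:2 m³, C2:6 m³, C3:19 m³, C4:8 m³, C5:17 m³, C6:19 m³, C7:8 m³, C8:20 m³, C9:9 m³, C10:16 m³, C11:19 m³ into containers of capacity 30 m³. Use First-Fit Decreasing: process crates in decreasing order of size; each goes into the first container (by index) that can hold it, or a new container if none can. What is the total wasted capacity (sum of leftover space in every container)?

Sorted descending: 20, 19, 19, 19, 17, 16, 9, 8, 8, 6, 2.
container 1: place 20 m³, 10 m³ left
container 2: place 19 m³, 11 m³ left
container 3: place 19 m³, 11 m³ left
container 4: place 19 m³, 11 m³ left
container 5: place 17 m³, 13 m³ left
container 6: place 16 m³, 14 m³ left
container 1: place 9 m³, 1 m³ left
container 2: place 8 m³, 3 m³ left
container 3: place 8 m³, 3 m³ left
container 4: place 6 m³, 5 m³ left
container 2: place 2 m³, 1 m³ left
6 containers × 30 m³ = 180 m³; used 143 m³; unused 37 m³.

37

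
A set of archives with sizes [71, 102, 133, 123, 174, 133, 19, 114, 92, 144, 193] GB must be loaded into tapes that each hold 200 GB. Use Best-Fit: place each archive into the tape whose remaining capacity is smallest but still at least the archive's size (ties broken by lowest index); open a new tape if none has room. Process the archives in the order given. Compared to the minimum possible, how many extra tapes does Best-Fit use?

1

Best-Fit: [71,102] [133] [123] [174,19] [133] [114] [92] [144] [193] → 9 tapes.
8 archives exceed 100 GB (half the capacity), and no two of those can share a tape, so at least 8 tapes are needed.
An optimal packing achieves that bound: [193] [174,19] [144] [133] [133] [123,71] [114] [102,92] → 8 tapes.
Excess: 9 − 8 = 1.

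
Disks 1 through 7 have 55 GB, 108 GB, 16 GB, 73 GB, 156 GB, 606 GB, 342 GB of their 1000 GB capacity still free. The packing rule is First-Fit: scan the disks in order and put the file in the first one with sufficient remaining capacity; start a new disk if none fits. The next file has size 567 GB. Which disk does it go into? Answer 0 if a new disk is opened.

Disks with room: disk 6 (606 GB).
The first with room is disk 6.

6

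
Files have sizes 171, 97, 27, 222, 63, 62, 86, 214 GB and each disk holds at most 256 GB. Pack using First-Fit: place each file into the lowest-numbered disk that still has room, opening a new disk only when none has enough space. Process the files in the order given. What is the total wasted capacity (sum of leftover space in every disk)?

338

Put 171 GB in disk 1; 85 GB remain.
Put 97 GB in disk 2; 159 GB remain.
Put 27 GB in disk 1; 58 GB remain.
Put 222 GB in disk 3; 34 GB remain.
Put 63 GB in disk 2; 96 GB remain.
Put 62 GB in disk 2; 34 GB remain.
Put 86 GB in disk 4; 170 GB remain.
Put 214 GB in disk 5; 42 GB remain.
5 disks × 256 GB = 1280 GB; used 942 GB; unused 338 GB.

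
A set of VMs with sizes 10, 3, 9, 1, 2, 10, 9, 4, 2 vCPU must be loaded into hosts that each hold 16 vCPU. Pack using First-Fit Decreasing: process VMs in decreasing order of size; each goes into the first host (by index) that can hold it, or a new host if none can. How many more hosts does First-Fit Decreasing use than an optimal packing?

First-Fit Decreasing: [10,4,2] [10,3,2,1] [9] [9] → 4 hosts.
Total size 50 vCPU; any packing needs at least ⌈50/16⌉ = 4 hosts.
So 4 is already optimal.

0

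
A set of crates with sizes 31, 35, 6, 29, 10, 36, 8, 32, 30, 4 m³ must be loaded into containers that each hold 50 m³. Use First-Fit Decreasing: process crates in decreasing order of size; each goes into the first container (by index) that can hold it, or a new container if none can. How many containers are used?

Sorted descending: 36, 35, 32, 31, 30, 29, 10, 8, 6, 4.
Put 36 m³ in container 1; 14 m³ remain.
Put 35 m³ in container 2; 15 m³ remain.
Put 32 m³ in container 3; 18 m³ remain.
Put 31 m³ in container 4; 19 m³ remain.
Put 30 m³ in container 5; 20 m³ remain.
Put 29 m³ in container 6; 21 m³ remain.
Put 10 m³ in container 1; 4 m³ remain.
Put 8 m³ in container 2; 7 m³ remain.
Put 6 m³ in container 2; 1 m³ remain.
Put 4 m³ in container 1; 0 m³ remain.

6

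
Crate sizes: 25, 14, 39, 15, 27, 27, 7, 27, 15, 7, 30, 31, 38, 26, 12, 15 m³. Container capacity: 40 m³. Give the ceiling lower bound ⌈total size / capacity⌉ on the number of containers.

9 containers

Total size = 25 + 14 + 39 + 15 + 27 + 27 + 7 + 27 + 15 + 7 + 30 + 31 + 38 + 26 + 12 + 15 = 355 m³.
⌈355 / 40⌉ = 9.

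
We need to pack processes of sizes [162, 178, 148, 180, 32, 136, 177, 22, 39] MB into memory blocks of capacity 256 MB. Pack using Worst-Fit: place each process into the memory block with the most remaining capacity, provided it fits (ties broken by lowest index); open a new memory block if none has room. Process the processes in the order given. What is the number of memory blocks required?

6 memory blocks

162 MB → memory block 1 (remaining 94 MB)
178 MB → memory block 2 (remaining 78 MB)
148 MB → memory block 3 (remaining 108 MB)
180 MB → memory block 4 (remaining 76 MB)
32 MB → memory block 3 (remaining 76 MB)
136 MB → memory block 5 (remaining 120 MB)
177 MB → memory block 6 (remaining 79 MB)
22 MB → memory block 5 (remaining 98 MB)
39 MB → memory block 5 (remaining 59 MB)
Final memory blocks: [162] [178] [148,32] [180] [136,22,39] [177].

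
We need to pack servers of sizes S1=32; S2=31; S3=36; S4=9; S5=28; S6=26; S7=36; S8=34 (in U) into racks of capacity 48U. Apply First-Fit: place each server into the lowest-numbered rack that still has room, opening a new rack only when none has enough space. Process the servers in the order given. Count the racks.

rack 1: place S1 (32U), 16U left
rack 2: place S2 (31U), 17U left
rack 3: place S3 (36U), 12U left
rack 1: place S4 (9U), 7U left
rack 4: place S5 (28U), 20U left
rack 5: place S6 (26U), 22U left
rack 6: place S7 (36U), 12U left
rack 7: place S8 (34U), 14U left

7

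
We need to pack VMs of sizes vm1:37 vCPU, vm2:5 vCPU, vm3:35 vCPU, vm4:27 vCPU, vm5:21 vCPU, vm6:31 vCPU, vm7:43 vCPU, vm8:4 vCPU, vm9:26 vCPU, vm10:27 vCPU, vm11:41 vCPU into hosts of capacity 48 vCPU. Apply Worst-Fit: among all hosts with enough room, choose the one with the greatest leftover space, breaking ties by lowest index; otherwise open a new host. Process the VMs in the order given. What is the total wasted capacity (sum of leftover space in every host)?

87

host 1: place vm1 (37 vCPU), 11 vCPU left
host 1: place vm2 (5 vCPU), 6 vCPU left
host 2: place vm3 (35 vCPU), 13 vCPU left
host 3: place vm4 (27 vCPU), 21 vCPU left
host 3: place vm5 (21 vCPU), 0 vCPU left
host 4: place vm6 (31 vCPU), 17 vCPU left
host 5: place vm7 (43 vCPU), 5 vCPU left
host 4: place vm8 (4 vCPU), 13 vCPU left
host 6: place vm9 (26 vCPU), 22 vCPU left
host 7: place vm10 (27 vCPU), 21 vCPU left
host 8: place vm11 (41 vCPU), 7 vCPU left
8 hosts × 48 vCPU = 384 vCPU; used 297 vCPU; unused 87 vCPU.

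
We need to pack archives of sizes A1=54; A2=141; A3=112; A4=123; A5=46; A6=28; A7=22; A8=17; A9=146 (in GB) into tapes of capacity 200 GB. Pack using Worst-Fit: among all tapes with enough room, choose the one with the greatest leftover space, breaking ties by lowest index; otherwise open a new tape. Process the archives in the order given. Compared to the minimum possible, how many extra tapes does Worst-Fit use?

0

Worst-Fit: [54,141] [112,46,17] [123,28,22] [146] → 4 tapes.
Total size 689 GB; any packing needs at least ⌈689/200⌉ = 4 tapes.
So 4 is already optimal.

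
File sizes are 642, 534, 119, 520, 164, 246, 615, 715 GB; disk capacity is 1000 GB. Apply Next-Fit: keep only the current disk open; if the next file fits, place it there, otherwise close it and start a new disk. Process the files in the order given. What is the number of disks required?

642 GB → disk 1 (remaining 358 GB)
534 GB → disk 2 (remaining 466 GB)
119 GB → disk 2 (remaining 347 GB)
520 GB → disk 3 (remaining 480 GB)
164 GB → disk 3 (remaining 316 GB)
246 GB → disk 3 (remaining 70 GB)
615 GB → disk 4 (remaining 385 GB)
715 GB → disk 5 (remaining 285 GB)
Final disks: [642] [534,119] [520,164,246] [615] [715].

5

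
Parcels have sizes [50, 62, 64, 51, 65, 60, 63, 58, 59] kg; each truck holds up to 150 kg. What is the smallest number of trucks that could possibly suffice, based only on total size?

4 trucks

Total size = 50 + 62 + 64 + 51 + 65 + 60 + 63 + 58 + 59 = 532 kg.
⌈532 / 150⌉ = 4.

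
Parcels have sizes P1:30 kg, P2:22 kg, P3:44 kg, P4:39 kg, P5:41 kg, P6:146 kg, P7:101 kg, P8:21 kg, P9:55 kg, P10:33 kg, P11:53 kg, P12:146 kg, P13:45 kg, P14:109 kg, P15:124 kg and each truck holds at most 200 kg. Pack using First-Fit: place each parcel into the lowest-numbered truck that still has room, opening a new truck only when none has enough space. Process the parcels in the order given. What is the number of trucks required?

P1 (30 kg) → truck 1 (remaining 170 kg)
P2 (22 kg) → truck 1 (remaining 148 kg)
P3 (44 kg) → truck 1 (remaining 104 kg)
P4 (39 kg) → truck 1 (remaining 65 kg)
P5 (41 kg) → truck 1 (remaining 24 kg)
P6 (146 kg) → truck 2 (remaining 54 kg)
P7 (101 kg) → truck 3 (remaining 99 kg)
P8 (21 kg) → truck 1 (remaining 3 kg)
P9 (55 kg) → truck 3 (remaining 44 kg)
P10 (33 kg) → truck 2 (remaining 21 kg)
P11 (53 kg) → truck 4 (remaining 147 kg)
P12 (146 kg) → truck 4 (remaining 1 kg)
P13 (45 kg) → truck 5 (remaining 155 kg)
P14 (109 kg) → truck 5 (remaining 46 kg)
P15 (124 kg) → truck 6 (remaining 76 kg)

6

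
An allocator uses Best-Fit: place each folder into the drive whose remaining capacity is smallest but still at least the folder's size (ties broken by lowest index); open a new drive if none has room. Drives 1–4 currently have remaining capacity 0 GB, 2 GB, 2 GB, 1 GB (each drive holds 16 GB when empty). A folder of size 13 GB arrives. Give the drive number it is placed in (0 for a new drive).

0

No drive has ≥ 13 GB free, so a new drive is opened.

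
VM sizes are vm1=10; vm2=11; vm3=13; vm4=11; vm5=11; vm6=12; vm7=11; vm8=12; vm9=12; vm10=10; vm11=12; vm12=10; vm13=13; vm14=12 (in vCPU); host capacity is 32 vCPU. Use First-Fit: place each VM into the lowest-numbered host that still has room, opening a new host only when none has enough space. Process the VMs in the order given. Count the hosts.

6

host 1: place vm1 (10 vCPU), 22 vCPU left
host 1: place vm2 (11 vCPU), 11 vCPU left
host 2: place vm3 (13 vCPU), 19 vCPU left
host 1: place vm4 (11 vCPU), 0 vCPU left
host 2: place vm5 (11 vCPU), 8 vCPU left
host 3: place vm6 (12 vCPU), 20 vCPU left
host 3: place vm7 (11 vCPU), 9 vCPU left
host 4: place vm8 (12 vCPU), 20 vCPU left
host 4: place vm9 (12 vCPU), 8 vCPU left
host 5: place vm10 (10 vCPU), 22 vCPU left
host 5: place vm11 (12 vCPU), 10 vCPU left
host 5: place vm12 (10 vCPU), 0 vCPU left
host 6: place vm13 (13 vCPU), 19 vCPU left
host 6: place vm14 (12 vCPU), 7 vCPU left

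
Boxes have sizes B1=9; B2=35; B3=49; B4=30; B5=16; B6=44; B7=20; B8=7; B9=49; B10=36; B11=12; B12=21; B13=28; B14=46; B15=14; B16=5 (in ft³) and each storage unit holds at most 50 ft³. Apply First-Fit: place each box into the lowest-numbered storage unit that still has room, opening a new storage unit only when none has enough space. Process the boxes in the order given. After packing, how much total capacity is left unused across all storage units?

storage unit 1: place B1 (9 ft³), 41 ft³ left
storage unit 1: place B2 (35 ft³), 6 ft³ left
storage unit 2: place B3 (49 ft³), 1 ft³ left
storage unit 3: place B4 (30 ft³), 20 ft³ left
storage unit 3: place B5 (16 ft³), 4 ft³ left
storage unit 4: place B6 (44 ft³), 6 ft³ left
storage unit 5: place B7 (20 ft³), 30 ft³ left
storage unit 5: place B8 (7 ft³), 23 ft³ left
storage unit 6: place B9 (49 ft³), 1 ft³ left
storage unit 7: place B10 (36 ft³), 14 ft³ left
storage unit 5: place B11 (12 ft³), 11 ft³ left
storage unit 8: place B12 (21 ft³), 29 ft³ left
storage unit 8: place B13 (28 ft³), 1 ft³ left
storage unit 9: place B14 (46 ft³), 4 ft³ left
storage unit 7: place B15 (14 ft³), 0 ft³ left
storage unit 1: place B16 (5 ft³), 1 ft³ left
9 storage units × 50 ft³ = 450 ft³; used 421 ft³; unused 29 ft³.

29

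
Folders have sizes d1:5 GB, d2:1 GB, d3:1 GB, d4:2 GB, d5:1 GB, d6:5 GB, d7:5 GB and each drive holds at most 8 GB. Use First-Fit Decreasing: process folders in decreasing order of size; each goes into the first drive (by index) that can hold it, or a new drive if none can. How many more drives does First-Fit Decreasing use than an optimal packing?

0

First-Fit Decreasing: [5,2,1] [5,1,1] [5] → 3 drives.
Total size 20 GB; any packing needs at least ⌈20/8⌉ = 3 drives.
So 3 is already optimal.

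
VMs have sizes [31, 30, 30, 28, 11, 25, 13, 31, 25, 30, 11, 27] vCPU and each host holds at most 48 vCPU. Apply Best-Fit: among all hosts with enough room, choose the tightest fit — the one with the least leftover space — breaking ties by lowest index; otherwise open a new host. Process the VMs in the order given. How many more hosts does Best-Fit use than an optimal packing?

Best-Fit: [31,11] [30,13] [30] [28] [25] [31,11] [25] [30] [27] → 9 hosts.
9 VMs exceed 24 vCPU (half the capacity), and no two of those can share a host, so at least 9 hosts are needed.
So 9 is already optimal.

0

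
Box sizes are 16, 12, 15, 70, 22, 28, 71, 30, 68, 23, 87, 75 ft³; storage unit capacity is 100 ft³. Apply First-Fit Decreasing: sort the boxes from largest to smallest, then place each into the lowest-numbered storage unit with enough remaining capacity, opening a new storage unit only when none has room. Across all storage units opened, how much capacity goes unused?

Sorted descending: 87, 75, 71, 70, 68, 30, 28, 23, 22, 16, 15, 12.
storage unit 1: place 87 ft³, 13 ft³ left
storage unit 2: place 75 ft³, 25 ft³ left
storage unit 3: place 71 ft³, 29 ft³ left
storage unit 4: place 70 ft³, 30 ft³ left
storage unit 5: place 68 ft³, 32 ft³ left
storage unit 4: place 30 ft³, 0 ft³ left
storage unit 3: place 28 ft³, 1 ft³ left
storage unit 2: place 23 ft³, 2 ft³ left
storage unit 5: place 22 ft³, 10 ft³ left
storage unit 6: place 16 ft³, 84 ft³ left
storage unit 6: place 15 ft³, 69 ft³ left
storage unit 1: place 12 ft³, 1 ft³ left
6 storage units × 100 ft³ = 600 ft³; used 517 ft³; unused 83 ft³.

83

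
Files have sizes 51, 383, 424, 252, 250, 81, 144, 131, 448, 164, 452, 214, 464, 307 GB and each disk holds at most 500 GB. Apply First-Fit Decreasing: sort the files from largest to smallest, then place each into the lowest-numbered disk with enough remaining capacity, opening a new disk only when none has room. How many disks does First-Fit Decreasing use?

Sorted descending: 464, 452, 448, 424, 383, 307, 252, 250, 214, 164, 144, 131, 81, 51.
464 GB → disk 1 (remaining 36 GB)
452 GB → disk 2 (remaining 48 GB)
448 GB → disk 3 (remaining 52 GB)
424 GB → disk 4 (remaining 76 GB)
383 GB → disk 5 (remaining 117 GB)
307 GB → disk 6 (remaining 193 GB)
252 GB → disk 7 (remaining 248 GB)
250 GB → disk 8 (remaining 250 GB)
214 GB → disk 7 (remaining 34 GB)
164 GB → disk 6 (remaining 29 GB)
144 GB → disk 8 (remaining 106 GB)
131 GB → disk 9 (remaining 369 GB)
81 GB → disk 5 (remaining 36 GB)
51 GB → disk 3 (remaining 1 GB)
Final disks: [464] [452] [448,51] [424] [383,81] [307,164] [252,214] [250,144] [131].

9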